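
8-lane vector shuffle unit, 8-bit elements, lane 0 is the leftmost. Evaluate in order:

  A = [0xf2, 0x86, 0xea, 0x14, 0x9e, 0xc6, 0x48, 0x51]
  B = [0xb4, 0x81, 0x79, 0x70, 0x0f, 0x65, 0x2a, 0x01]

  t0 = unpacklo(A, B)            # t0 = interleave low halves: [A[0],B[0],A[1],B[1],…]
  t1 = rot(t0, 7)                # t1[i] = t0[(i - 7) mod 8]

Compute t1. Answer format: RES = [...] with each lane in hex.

RES = [0xb4, 0x86, 0x81, 0xea, 0x79, 0x14, 0x70, 0xf2]

→ t0 |f2|b4|86|81|ea|79|14|70|
→ t1 |b4|86|81|ea|79|14|70|f2|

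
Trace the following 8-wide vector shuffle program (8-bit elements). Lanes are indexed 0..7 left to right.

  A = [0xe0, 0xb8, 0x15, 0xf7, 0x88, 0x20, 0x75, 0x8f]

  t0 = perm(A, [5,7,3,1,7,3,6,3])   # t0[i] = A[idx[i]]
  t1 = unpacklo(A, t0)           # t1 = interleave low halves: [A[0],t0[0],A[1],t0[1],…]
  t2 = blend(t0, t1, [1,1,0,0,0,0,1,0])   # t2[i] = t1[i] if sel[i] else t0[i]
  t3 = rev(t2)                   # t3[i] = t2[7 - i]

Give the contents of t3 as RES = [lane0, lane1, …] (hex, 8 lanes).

RES = [ 0xf7  0xf7  0xf7  0x8f  0xb8  0xf7  0x20  0xe0 ]

  t0: 20 8f f7 b8 8f f7 75 f7
  t1: e0 20 b8 8f 15 f7 f7 b8
  t2: e0 20 f7 b8 8f f7 f7 f7
  t3: f7 f7 f7 8f b8 f7 20 e0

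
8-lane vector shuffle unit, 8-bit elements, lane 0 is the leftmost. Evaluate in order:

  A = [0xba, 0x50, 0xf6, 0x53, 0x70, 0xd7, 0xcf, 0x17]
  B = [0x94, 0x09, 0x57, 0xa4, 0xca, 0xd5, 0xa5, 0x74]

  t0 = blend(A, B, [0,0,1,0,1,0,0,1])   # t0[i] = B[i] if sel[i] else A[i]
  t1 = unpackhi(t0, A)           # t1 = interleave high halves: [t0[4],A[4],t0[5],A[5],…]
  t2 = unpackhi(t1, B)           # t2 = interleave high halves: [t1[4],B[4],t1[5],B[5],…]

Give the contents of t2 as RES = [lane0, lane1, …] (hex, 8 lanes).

t0 = [0xba, 0x50, 0x57, 0x53, 0xca, 0xd7, 0xcf, 0x74]
t1 = [0xca, 0x70, 0xd7, 0xd7, 0xcf, 0xcf, 0x74, 0x17]
t2 = [0xcf, 0xca, 0xcf, 0xd5, 0x74, 0xa5, 0x17, 0x74]

RES = [0xcf, 0xca, 0xcf, 0xd5, 0x74, 0xa5, 0x17, 0x74]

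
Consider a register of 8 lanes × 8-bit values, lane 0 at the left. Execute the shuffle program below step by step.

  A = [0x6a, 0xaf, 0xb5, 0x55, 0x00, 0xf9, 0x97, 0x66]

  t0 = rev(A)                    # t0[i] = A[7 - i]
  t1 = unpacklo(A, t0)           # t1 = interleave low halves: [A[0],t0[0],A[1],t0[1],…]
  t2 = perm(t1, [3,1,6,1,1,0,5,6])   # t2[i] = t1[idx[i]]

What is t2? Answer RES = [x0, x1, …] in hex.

  t0: 66 97 f9 00 55 b5 af 6a
  t1: 6a 66 af 97 b5 f9 55 00
  t2: 97 66 55 66 66 6a f9 55

RES = [0x97, 0x66, 0x55, 0x66, 0x66, 0x6a, 0xf9, 0x55]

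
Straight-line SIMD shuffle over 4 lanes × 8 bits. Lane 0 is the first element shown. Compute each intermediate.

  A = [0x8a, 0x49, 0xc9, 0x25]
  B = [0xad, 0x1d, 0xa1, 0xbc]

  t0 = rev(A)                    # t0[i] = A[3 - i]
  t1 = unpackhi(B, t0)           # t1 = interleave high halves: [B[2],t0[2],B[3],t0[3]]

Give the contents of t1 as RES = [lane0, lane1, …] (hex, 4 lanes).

→ t0 |25|c9|49|8a|
→ t1 |a1|49|bc|8a|

RES = [0xa1, 0x49, 0xbc, 0x8a]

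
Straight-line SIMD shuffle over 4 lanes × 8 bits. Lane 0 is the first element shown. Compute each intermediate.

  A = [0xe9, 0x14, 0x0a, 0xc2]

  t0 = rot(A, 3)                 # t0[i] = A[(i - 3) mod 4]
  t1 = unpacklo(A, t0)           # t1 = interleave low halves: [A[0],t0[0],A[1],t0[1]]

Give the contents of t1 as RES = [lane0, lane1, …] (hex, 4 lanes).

RES = [ 0xe9  0x14  0x14  0x0a ]

t0 = [0x14, 0x0a, 0xc2, 0xe9]
t1 = [0xe9, 0x14, 0x14, 0x0a]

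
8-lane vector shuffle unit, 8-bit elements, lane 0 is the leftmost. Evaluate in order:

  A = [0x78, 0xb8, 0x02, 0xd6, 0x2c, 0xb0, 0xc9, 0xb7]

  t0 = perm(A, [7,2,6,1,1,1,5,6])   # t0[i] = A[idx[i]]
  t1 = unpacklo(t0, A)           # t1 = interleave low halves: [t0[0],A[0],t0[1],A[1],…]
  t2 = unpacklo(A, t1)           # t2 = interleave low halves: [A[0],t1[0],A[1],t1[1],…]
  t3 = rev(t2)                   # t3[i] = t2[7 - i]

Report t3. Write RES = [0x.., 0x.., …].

→ t0 |b7|02|c9|b8|b8|b8|b0|c9|
→ t1 |b7|78|02|b8|c9|02|b8|d6|
→ t2 |78|b7|b8|78|02|02|d6|b8|
→ t3 |b8|d6|02|02|78|b8|b7|78|

RES = [0xb8, 0xd6, 0x02, 0x02, 0x78, 0xb8, 0xb7, 0x78]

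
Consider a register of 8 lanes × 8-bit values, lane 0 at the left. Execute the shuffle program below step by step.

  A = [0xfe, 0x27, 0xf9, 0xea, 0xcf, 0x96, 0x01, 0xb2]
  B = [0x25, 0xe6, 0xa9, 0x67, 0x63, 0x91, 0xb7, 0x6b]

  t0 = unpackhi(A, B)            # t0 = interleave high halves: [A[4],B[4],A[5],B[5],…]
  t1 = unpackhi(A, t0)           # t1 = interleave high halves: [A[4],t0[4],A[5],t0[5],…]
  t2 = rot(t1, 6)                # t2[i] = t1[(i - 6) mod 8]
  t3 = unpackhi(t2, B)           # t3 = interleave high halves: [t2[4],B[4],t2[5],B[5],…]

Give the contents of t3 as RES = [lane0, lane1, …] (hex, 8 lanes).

  t0: cf 63 96 91 01 b7 b2 6b
  t1: cf 01 96 b7 01 b2 b2 6b
  t2: 96 b7 01 b2 b2 6b cf 01
  t3: b2 63 6b 91 cf b7 01 6b

RES = [0xb2, 0x63, 0x6b, 0x91, 0xcf, 0xb7, 0x01, 0x6b]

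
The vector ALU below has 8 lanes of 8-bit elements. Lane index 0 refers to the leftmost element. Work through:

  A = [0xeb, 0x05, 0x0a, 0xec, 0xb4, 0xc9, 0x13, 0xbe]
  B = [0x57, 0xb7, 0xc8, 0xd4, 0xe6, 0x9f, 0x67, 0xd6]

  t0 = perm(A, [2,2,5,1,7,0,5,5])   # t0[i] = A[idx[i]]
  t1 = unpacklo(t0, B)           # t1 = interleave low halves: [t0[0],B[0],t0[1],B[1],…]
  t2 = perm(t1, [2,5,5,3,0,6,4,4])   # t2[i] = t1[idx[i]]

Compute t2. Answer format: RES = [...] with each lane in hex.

RES = [0x0a, 0xc8, 0xc8, 0xb7, 0x0a, 0x05, 0xc9, 0xc9]

→ t0 |0a|0a|c9|05|be|eb|c9|c9|
→ t1 |0a|57|0a|b7|c9|c8|05|d4|
→ t2 |0a|c8|c8|b7|0a|05|c9|c9|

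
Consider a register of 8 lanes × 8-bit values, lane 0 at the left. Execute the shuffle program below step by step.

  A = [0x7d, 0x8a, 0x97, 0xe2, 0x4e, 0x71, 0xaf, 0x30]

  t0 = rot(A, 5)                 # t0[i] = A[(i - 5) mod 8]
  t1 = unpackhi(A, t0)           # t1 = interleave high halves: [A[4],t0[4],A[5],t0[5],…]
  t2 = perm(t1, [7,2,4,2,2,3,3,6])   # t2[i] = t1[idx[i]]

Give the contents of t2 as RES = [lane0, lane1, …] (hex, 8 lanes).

RES = [0x97, 0x71, 0xaf, 0x71, 0x71, 0x7d, 0x7d, 0x30]

t0 = [0xe2, 0x4e, 0x71, 0xaf, 0x30, 0x7d, 0x8a, 0x97]
t1 = [0x4e, 0x30, 0x71, 0x7d, 0xaf, 0x8a, 0x30, 0x97]
t2 = [0x97, 0x71, 0xaf, 0x71, 0x71, 0x7d, 0x7d, 0x30]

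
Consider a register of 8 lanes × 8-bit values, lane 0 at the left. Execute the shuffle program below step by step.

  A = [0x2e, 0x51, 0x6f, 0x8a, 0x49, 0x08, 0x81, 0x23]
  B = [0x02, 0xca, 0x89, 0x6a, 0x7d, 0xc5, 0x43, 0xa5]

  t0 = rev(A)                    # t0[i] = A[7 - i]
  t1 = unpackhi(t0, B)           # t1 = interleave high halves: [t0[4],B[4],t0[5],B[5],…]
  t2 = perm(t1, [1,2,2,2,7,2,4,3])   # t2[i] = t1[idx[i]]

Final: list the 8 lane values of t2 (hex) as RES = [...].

RES = [0x7d, 0x6f, 0x6f, 0x6f, 0xa5, 0x6f, 0x51, 0xc5]

→ t0 |23|81|08|49|8a|6f|51|2e|
→ t1 |8a|7d|6f|c5|51|43|2e|a5|
→ t2 |7d|6f|6f|6f|a5|6f|51|c5|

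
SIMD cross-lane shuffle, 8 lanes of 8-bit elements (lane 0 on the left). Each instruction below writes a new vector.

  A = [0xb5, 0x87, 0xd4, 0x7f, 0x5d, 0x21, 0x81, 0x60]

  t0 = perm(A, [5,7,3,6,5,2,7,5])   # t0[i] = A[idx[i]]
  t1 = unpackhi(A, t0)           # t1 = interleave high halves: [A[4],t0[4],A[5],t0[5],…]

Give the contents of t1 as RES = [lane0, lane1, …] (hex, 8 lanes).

t0 = [0x21, 0x60, 0x7f, 0x81, 0x21, 0xd4, 0x60, 0x21]
t1 = [0x5d, 0x21, 0x21, 0xd4, 0x81, 0x60, 0x60, 0x21]

RES = [ 0x5d  0x21  0x21  0xd4  0x81  0x60  0x60  0x21 ]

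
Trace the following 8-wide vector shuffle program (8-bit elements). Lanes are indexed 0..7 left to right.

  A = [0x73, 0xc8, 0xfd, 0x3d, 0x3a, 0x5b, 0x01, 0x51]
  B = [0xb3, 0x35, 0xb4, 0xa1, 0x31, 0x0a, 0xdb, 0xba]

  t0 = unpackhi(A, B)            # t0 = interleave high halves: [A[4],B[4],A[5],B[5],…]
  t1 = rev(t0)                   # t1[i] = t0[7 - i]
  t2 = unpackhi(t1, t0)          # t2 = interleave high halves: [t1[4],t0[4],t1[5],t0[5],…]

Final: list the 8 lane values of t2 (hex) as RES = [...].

→ t0 |3a|31|5b|0a|01|db|51|ba|
→ t1 |ba|51|db|01|0a|5b|31|3a|
→ t2 |0a|01|5b|db|31|51|3a|ba|

RES = [0x0a, 0x01, 0x5b, 0xdb, 0x31, 0x51, 0x3a, 0xba]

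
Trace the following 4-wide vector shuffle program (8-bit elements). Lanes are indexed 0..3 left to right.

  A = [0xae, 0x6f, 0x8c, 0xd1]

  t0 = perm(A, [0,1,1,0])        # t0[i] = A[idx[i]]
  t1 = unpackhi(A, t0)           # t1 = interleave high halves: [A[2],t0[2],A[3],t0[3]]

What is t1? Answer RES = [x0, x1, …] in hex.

t0 = [0xae, 0x6f, 0x6f, 0xae]
t1 = [0x8c, 0x6f, 0xd1, 0xae]

RES = [0x8c, 0x6f, 0xd1, 0xae]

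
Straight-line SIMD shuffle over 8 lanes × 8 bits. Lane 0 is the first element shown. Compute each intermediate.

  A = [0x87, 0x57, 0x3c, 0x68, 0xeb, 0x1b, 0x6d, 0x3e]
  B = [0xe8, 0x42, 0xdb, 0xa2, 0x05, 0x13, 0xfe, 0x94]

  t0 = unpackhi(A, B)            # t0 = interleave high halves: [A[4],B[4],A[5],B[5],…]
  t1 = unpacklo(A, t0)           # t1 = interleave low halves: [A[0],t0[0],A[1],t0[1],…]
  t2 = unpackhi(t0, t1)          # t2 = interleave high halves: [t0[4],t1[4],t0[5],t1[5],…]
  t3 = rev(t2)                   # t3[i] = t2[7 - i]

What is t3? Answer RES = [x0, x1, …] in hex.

RES = [ 0x13  0x94  0x68  0x3e  0x1b  0xfe  0x3c  0x6d ]

→ t0 |eb|05|1b|13|6d|fe|3e|94|
→ t1 |87|eb|57|05|3c|1b|68|13|
→ t2 |6d|3c|fe|1b|3e|68|94|13|
→ t3 |13|94|68|3e|1b|fe|3c|6d|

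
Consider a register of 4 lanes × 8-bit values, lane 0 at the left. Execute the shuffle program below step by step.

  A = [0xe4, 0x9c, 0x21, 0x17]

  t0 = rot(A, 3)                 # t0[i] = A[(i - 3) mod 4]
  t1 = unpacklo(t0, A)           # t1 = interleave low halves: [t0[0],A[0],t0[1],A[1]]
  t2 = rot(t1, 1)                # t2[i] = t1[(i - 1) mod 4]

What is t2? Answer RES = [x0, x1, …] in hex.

RES = [0x9c, 0x9c, 0xe4, 0x21]

  t0: 9c 21 17 e4
  t1: 9c e4 21 9c
  t2: 9c 9c e4 21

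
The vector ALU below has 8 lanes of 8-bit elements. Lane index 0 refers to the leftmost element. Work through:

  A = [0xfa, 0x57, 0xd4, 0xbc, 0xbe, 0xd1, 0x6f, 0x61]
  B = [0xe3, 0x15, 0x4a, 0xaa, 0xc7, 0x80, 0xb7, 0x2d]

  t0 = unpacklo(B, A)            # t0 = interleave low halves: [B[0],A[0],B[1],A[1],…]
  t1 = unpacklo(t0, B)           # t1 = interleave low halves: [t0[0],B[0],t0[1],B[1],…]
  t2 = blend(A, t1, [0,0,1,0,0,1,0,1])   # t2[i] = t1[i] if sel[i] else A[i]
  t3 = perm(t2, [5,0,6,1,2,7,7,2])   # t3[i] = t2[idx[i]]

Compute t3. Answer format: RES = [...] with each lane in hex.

RES = [0x4a, 0xfa, 0x6f, 0x57, 0xfa, 0xaa, 0xaa, 0xfa]

t0 = [0xe3, 0xfa, 0x15, 0x57, 0x4a, 0xd4, 0xaa, 0xbc]
t1 = [0xe3, 0xe3, 0xfa, 0x15, 0x15, 0x4a, 0x57, 0xaa]
t2 = [0xfa, 0x57, 0xfa, 0xbc, 0xbe, 0x4a, 0x6f, 0xaa]
t3 = [0x4a, 0xfa, 0x6f, 0x57, 0xfa, 0xaa, 0xaa, 0xfa]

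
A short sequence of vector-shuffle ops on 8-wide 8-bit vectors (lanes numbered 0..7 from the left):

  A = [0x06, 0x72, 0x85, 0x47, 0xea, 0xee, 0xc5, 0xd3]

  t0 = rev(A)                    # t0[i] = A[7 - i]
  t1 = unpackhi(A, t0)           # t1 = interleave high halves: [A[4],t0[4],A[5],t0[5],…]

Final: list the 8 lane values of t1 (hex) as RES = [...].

  t0: d3 c5 ee ea 47 85 72 06
  t1: ea 47 ee 85 c5 72 d3 06

RES = [0xea, 0x47, 0xee, 0x85, 0xc5, 0x72, 0xd3, 0x06]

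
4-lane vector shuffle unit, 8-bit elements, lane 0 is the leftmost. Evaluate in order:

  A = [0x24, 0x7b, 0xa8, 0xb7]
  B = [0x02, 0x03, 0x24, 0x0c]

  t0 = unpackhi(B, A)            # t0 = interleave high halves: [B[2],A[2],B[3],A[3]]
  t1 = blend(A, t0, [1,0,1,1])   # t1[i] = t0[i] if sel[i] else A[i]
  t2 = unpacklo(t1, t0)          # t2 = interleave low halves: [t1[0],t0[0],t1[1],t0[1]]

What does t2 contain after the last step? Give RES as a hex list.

RES = [0x24, 0x24, 0x7b, 0xa8]

→ t0 |24|a8|0c|b7|
→ t1 |24|7b|0c|b7|
→ t2 |24|24|7b|a8|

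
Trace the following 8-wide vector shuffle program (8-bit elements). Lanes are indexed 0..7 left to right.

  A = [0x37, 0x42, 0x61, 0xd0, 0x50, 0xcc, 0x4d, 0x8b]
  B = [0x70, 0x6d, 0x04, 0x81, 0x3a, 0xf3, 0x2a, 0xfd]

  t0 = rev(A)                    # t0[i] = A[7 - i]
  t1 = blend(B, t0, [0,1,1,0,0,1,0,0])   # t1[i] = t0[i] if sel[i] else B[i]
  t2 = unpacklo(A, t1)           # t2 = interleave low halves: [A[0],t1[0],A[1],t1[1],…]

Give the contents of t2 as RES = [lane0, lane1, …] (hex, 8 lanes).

RES = [0x37, 0x70, 0x42, 0x4d, 0x61, 0xcc, 0xd0, 0x81]

  t0: 8b 4d cc 50 d0 61 42 37
  t1: 70 4d cc 81 3a 61 2a fd
  t2: 37 70 42 4d 61 cc d0 81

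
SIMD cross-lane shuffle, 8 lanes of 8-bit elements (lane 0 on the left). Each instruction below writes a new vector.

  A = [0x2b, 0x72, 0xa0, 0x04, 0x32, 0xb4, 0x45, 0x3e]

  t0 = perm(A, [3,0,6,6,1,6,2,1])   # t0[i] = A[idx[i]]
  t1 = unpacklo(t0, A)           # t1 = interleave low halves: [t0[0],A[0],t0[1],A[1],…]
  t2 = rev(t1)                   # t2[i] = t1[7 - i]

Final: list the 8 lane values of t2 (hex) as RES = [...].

t0 = [0x04, 0x2b, 0x45, 0x45, 0x72, 0x45, 0xa0, 0x72]
t1 = [0x04, 0x2b, 0x2b, 0x72, 0x45, 0xa0, 0x45, 0x04]
t2 = [0x04, 0x45, 0xa0, 0x45, 0x72, 0x2b, 0x2b, 0x04]

RES = [ 0x04  0x45  0xa0  0x45  0x72  0x2b  0x2b  0x04 ]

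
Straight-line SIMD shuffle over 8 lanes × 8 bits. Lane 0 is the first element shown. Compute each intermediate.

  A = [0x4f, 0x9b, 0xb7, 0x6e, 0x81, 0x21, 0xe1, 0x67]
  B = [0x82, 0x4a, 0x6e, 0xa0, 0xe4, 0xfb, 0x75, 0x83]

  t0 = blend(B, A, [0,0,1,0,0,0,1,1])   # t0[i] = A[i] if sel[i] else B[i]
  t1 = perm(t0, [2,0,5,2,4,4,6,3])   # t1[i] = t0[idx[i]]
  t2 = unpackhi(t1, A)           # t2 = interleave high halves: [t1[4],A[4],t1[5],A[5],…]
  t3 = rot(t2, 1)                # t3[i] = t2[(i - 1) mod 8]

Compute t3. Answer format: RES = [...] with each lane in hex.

RES = [ 0x67  0xe4  0x81  0xe4  0x21  0xe1  0xe1  0xa0 ]

→ t0 |82|4a|b7|a0|e4|fb|e1|67|
→ t1 |b7|82|fb|b7|e4|e4|e1|a0|
→ t2 |e4|81|e4|21|e1|e1|a0|67|
→ t3 |67|e4|81|e4|21|e1|e1|a0|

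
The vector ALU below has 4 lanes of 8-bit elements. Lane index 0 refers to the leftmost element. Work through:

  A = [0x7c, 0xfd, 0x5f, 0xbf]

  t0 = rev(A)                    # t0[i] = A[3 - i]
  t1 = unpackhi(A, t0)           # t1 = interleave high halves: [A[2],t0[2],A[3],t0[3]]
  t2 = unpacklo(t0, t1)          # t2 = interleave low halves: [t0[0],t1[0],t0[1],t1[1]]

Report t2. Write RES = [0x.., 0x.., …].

RES = [0xbf, 0x5f, 0x5f, 0xfd]

→ t0 |bf|5f|fd|7c|
→ t1 |5f|fd|bf|7c|
→ t2 |bf|5f|5f|fd|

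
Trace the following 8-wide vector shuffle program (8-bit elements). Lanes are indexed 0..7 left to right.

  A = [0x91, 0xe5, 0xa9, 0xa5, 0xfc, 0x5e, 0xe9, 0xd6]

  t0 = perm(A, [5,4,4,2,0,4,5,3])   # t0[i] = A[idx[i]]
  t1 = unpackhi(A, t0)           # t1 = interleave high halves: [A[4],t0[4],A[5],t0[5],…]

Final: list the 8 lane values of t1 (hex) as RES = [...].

RES = [0xfc, 0x91, 0x5e, 0xfc, 0xe9, 0x5e, 0xd6, 0xa5]

  t0: 5e fc fc a9 91 fc 5e a5
  t1: fc 91 5e fc e9 5e d6 a5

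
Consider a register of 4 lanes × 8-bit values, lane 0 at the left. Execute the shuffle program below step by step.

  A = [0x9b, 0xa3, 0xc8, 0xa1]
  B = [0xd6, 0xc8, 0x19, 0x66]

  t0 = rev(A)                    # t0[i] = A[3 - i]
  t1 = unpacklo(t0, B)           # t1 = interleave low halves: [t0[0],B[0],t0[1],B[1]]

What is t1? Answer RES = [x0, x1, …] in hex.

t0 = [0xa1, 0xc8, 0xa3, 0x9b]
t1 = [0xa1, 0xd6, 0xc8, 0xc8]

RES = [0xa1, 0xd6, 0xc8, 0xc8]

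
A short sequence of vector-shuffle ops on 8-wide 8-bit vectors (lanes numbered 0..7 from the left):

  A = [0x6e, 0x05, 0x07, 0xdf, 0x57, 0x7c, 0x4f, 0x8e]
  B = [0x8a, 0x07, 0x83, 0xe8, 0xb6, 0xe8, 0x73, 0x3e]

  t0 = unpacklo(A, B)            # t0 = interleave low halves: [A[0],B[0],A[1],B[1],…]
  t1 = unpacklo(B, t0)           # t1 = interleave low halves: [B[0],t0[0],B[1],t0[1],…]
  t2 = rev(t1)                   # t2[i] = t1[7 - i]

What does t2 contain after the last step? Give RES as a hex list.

  t0: 6e 8a 05 07 07 83 df e8
  t1: 8a 6e 07 8a 83 05 e8 07
  t2: 07 e8 05 83 8a 07 6e 8a

RES = [0x07, 0xe8, 0x05, 0x83, 0x8a, 0x07, 0x6e, 0x8a]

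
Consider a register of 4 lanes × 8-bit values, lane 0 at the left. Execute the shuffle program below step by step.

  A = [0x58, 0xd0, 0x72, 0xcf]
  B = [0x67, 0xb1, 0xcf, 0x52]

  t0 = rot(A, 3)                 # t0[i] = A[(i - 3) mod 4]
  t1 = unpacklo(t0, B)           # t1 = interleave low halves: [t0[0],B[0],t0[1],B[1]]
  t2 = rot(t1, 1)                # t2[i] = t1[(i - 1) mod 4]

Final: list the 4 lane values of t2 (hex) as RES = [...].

RES = [0xb1, 0xd0, 0x67, 0x72]

→ t0 |d0|72|cf|58|
→ t1 |d0|67|72|b1|
→ t2 |b1|d0|67|72|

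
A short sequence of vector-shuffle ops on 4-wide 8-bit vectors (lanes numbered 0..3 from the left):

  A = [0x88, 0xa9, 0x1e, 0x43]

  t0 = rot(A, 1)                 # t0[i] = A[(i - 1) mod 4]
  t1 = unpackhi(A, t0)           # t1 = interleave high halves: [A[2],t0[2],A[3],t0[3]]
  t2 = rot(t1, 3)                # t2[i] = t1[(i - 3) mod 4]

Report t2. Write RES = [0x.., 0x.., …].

RES = [ 0xa9  0x43  0x1e  0x1e ]

→ t0 |43|88|a9|1e|
→ t1 |1e|a9|43|1e|
→ t2 |a9|43|1e|1e|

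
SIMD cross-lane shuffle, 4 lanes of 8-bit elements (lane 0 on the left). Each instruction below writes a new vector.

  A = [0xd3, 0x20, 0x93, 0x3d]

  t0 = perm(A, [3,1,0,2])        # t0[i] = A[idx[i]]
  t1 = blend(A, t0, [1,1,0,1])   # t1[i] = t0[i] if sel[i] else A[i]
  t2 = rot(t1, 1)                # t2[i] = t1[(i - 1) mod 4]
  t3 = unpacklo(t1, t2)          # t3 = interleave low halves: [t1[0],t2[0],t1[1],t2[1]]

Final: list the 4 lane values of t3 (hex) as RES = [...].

→ t0 |3d|20|d3|93|
→ t1 |3d|20|93|93|
→ t2 |93|3d|20|93|
→ t3 |3d|93|20|3d|

RES = [ 0x3d  0x93  0x20  0x3d ]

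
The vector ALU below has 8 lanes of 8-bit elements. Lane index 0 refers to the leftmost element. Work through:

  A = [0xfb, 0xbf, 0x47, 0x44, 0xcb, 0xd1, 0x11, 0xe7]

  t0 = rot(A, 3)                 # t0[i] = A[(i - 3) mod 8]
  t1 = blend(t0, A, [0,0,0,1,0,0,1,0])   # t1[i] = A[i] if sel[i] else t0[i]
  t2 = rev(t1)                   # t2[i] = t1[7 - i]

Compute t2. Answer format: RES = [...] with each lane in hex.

RES = [0xcb, 0x11, 0x47, 0xbf, 0x44, 0xe7, 0x11, 0xd1]

  t0: d1 11 e7 fb bf 47 44 cb
  t1: d1 11 e7 44 bf 47 11 cb
  t2: cb 11 47 bf 44 e7 11 d1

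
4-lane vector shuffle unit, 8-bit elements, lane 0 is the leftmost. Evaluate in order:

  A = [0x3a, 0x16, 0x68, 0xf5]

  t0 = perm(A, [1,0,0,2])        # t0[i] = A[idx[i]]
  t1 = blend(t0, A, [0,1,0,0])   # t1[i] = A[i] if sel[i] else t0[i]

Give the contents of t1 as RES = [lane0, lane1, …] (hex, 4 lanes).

RES = [0x16, 0x16, 0x3a, 0x68]

→ t0 |16|3a|3a|68|
→ t1 |16|16|3a|68|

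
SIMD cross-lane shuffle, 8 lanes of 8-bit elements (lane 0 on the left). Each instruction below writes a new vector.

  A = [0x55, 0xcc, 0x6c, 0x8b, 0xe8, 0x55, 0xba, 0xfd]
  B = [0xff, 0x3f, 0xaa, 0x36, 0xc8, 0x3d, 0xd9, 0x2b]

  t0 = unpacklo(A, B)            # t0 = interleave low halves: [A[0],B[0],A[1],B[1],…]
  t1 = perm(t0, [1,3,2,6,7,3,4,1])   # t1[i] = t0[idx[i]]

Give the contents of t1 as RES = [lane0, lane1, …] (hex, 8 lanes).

→ t0 |55|ff|cc|3f|6c|aa|8b|36|
→ t1 |ff|3f|cc|8b|36|3f|6c|ff|

RES = [ 0xff  0x3f  0xcc  0x8b  0x36  0x3f  0x6c  0xff ]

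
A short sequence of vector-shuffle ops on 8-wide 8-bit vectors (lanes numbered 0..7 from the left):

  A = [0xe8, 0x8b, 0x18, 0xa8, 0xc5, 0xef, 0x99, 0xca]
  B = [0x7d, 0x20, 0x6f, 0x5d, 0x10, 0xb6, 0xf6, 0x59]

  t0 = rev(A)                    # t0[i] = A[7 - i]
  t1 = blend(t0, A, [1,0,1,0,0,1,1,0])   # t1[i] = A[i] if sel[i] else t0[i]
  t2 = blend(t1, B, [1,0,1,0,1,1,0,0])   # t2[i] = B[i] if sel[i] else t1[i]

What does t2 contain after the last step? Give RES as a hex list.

  t0: ca 99 ef c5 a8 18 8b e8
  t1: e8 99 18 c5 a8 ef 99 e8
  t2: 7d 99 6f c5 10 b6 99 e8

RES = [ 0x7d  0x99  0x6f  0xc5  0x10  0xb6  0x99  0xe8 ]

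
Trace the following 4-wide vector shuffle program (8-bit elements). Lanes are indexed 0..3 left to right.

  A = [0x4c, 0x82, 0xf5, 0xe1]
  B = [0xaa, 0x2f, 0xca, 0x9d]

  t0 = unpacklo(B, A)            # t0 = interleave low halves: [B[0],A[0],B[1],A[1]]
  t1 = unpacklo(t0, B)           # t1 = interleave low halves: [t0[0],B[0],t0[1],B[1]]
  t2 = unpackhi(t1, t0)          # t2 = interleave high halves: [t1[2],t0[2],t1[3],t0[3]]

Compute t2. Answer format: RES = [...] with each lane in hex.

RES = [0x4c, 0x2f, 0x2f, 0x82]

→ t0 |aa|4c|2f|82|
→ t1 |aa|aa|4c|2f|
→ t2 |4c|2f|2f|82|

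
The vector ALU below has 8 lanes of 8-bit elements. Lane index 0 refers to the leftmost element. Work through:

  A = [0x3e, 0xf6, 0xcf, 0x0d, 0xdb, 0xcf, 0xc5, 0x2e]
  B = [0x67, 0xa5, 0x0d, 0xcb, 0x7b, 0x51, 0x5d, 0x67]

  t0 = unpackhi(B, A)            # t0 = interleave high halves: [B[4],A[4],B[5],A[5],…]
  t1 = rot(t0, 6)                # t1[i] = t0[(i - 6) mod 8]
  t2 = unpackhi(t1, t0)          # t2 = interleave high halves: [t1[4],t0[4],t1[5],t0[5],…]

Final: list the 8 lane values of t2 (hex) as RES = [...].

t0 = [0x7b, 0xdb, 0x51, 0xcf, 0x5d, 0xc5, 0x67, 0x2e]
t1 = [0x51, 0xcf, 0x5d, 0xc5, 0x67, 0x2e, 0x7b, 0xdb]
t2 = [0x67, 0x5d, 0x2e, 0xc5, 0x7b, 0x67, 0xdb, 0x2e]

RES = [ 0x67  0x5d  0x2e  0xc5  0x7b  0x67  0xdb  0x2e ]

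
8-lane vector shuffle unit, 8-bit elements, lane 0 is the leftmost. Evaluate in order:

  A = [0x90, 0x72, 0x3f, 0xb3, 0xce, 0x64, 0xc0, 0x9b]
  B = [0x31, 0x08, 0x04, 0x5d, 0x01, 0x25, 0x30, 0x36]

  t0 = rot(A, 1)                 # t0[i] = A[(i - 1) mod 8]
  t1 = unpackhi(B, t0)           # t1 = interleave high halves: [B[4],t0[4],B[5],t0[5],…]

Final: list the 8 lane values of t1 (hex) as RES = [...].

RES = [0x01, 0xb3, 0x25, 0xce, 0x30, 0x64, 0x36, 0xc0]

→ t0 |9b|90|72|3f|b3|ce|64|c0|
→ t1 |01|b3|25|ce|30|64|36|c0|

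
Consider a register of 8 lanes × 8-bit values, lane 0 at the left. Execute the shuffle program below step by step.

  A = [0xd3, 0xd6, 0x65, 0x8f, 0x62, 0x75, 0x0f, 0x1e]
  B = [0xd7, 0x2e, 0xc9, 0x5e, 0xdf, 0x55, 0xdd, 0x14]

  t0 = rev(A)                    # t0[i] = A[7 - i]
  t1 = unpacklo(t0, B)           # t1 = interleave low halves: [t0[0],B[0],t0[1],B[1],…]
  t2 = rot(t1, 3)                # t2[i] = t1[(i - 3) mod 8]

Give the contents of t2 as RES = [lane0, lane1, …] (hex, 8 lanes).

→ t0 |1e|0f|75|62|8f|65|d6|d3|
→ t1 |1e|d7|0f|2e|75|c9|62|5e|
→ t2 |c9|62|5e|1e|d7|0f|2e|75|

RES = [ 0xc9  0x62  0x5e  0x1e  0xd7  0x0f  0x2e  0x75 ]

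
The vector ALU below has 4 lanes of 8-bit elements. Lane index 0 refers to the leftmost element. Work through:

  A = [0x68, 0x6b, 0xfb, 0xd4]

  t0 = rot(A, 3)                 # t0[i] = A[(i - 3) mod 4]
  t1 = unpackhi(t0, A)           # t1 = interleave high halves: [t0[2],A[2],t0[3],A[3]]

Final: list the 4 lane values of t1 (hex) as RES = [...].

RES = [ 0xd4  0xfb  0x68  0xd4 ]

  t0: 6b fb d4 68
  t1: d4 fb 68 d4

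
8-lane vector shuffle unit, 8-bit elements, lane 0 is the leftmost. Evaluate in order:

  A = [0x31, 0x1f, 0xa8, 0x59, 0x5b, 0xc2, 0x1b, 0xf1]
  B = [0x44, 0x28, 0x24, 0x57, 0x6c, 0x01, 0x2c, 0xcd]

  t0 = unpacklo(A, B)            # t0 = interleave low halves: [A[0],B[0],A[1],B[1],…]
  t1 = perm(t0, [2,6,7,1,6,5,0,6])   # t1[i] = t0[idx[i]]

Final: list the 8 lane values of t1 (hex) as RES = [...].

RES = [0x1f, 0x59, 0x57, 0x44, 0x59, 0x24, 0x31, 0x59]

t0 = [0x31, 0x44, 0x1f, 0x28, 0xa8, 0x24, 0x59, 0x57]
t1 = [0x1f, 0x59, 0x57, 0x44, 0x59, 0x24, 0x31, 0x59]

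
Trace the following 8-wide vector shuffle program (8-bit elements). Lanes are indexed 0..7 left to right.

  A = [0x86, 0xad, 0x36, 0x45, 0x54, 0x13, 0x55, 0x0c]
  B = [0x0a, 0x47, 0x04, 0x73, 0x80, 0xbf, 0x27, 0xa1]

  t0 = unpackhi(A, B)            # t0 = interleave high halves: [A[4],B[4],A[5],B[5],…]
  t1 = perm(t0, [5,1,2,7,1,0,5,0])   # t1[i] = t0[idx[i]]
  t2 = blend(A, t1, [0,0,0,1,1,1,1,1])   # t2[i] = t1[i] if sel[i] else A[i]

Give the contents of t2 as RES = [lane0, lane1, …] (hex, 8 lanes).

t0 = [0x54, 0x80, 0x13, 0xbf, 0x55, 0x27, 0x0c, 0xa1]
t1 = [0x27, 0x80, 0x13, 0xa1, 0x80, 0x54, 0x27, 0x54]
t2 = [0x86, 0xad, 0x36, 0xa1, 0x80, 0x54, 0x27, 0x54]

RES = [0x86, 0xad, 0x36, 0xa1, 0x80, 0x54, 0x27, 0x54]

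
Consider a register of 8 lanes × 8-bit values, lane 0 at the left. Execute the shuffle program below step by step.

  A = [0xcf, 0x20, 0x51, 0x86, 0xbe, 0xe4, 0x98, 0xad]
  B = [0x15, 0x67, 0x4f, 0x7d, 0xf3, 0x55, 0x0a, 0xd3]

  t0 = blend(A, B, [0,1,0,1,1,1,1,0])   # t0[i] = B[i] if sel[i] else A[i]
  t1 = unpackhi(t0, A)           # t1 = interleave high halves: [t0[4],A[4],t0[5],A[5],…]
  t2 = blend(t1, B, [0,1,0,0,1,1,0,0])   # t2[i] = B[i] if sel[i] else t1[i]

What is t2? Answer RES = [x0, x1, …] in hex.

RES = [0xf3, 0x67, 0x55, 0xe4, 0xf3, 0x55, 0xad, 0xad]

→ t0 |cf|67|51|7d|f3|55|0a|ad|
→ t1 |f3|be|55|e4|0a|98|ad|ad|
→ t2 |f3|67|55|e4|f3|55|ad|ad|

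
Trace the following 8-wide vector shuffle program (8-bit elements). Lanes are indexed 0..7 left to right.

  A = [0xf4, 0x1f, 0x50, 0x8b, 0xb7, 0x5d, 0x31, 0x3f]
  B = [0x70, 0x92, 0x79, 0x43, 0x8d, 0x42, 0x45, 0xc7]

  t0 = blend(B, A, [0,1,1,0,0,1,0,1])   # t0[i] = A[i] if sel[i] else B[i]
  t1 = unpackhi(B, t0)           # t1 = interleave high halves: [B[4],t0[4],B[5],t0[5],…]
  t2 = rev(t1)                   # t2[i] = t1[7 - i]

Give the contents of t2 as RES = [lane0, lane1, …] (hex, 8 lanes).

RES = [0x3f, 0xc7, 0x45, 0x45, 0x5d, 0x42, 0x8d, 0x8d]

  t0: 70 1f 50 43 8d 5d 45 3f
  t1: 8d 8d 42 5d 45 45 c7 3f
  t2: 3f c7 45 45 5d 42 8d 8d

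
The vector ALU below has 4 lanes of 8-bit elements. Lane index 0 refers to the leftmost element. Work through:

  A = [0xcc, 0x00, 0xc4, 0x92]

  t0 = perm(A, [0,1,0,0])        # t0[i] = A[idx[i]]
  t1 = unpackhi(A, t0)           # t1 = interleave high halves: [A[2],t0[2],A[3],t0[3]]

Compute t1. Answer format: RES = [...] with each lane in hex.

→ t0 |cc|00|cc|cc|
→ t1 |c4|cc|92|cc|

RES = [ 0xc4  0xcc  0x92  0xcc ]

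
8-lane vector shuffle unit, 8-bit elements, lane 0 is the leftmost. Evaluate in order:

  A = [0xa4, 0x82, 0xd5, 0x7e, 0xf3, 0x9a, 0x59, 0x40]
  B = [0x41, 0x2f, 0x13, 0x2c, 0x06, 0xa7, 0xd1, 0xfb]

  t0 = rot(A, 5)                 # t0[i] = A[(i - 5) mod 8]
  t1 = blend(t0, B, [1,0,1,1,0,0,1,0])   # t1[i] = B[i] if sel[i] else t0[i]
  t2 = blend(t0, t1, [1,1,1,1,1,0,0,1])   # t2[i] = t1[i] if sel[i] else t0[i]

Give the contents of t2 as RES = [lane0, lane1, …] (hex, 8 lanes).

RES = [ 0x41  0xf3  0x13  0x2c  0x40  0xa4  0x82  0xd5 ]

  t0: 7e f3 9a 59 40 a4 82 d5
  t1: 41 f3 13 2c 40 a4 d1 d5
  t2: 41 f3 13 2c 40 a4 82 d5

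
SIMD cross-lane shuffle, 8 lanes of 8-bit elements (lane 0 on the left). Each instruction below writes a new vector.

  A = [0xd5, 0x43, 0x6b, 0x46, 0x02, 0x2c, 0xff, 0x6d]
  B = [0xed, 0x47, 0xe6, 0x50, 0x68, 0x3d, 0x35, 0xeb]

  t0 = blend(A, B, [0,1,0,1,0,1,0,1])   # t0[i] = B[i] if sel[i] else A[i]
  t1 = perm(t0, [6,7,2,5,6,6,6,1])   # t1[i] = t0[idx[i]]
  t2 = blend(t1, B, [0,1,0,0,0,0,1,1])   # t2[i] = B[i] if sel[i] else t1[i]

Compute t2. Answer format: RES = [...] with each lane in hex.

RES = [ 0xff  0x47  0x6b  0x3d  0xff  0xff  0x35  0xeb ]

t0 = [0xd5, 0x47, 0x6b, 0x50, 0x02, 0x3d, 0xff, 0xeb]
t1 = [0xff, 0xeb, 0x6b, 0x3d, 0xff, 0xff, 0xff, 0x47]
t2 = [0xff, 0x47, 0x6b, 0x3d, 0xff, 0xff, 0x35, 0xeb]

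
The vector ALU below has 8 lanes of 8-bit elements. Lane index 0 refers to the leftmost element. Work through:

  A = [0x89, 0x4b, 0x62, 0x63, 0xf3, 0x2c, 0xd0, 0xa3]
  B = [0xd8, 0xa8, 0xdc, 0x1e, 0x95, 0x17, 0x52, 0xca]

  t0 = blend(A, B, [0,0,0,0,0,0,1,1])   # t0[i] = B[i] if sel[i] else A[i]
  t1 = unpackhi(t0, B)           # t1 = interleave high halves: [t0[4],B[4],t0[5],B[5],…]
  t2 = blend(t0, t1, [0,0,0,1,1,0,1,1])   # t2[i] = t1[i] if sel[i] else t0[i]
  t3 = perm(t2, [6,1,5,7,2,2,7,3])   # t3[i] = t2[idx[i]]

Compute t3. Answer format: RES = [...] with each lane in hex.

RES = [0xca, 0x4b, 0x2c, 0xca, 0x62, 0x62, 0xca, 0x17]

→ t0 |89|4b|62|63|f3|2c|52|ca|
→ t1 |f3|95|2c|17|52|52|ca|ca|
→ t2 |89|4b|62|17|52|2c|ca|ca|
→ t3 |ca|4b|2c|ca|62|62|ca|17|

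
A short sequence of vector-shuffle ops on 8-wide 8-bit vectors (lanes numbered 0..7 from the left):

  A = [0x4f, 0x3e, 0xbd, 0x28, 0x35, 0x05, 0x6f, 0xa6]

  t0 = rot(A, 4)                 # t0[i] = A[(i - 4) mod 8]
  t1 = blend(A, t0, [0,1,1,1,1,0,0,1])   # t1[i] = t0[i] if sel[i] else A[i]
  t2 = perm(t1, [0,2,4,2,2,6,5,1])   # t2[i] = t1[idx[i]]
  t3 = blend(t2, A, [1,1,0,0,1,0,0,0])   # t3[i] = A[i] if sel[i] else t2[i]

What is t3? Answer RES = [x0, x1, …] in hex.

→ t0 |35|05|6f|a6|4f|3e|bd|28|
→ t1 |4f|05|6f|a6|4f|05|6f|28|
→ t2 |4f|6f|4f|6f|6f|6f|05|05|
→ t3 |4f|3e|4f|6f|35|6f|05|05|

RES = [0x4f, 0x3e, 0x4f, 0x6f, 0x35, 0x6f, 0x05, 0x05]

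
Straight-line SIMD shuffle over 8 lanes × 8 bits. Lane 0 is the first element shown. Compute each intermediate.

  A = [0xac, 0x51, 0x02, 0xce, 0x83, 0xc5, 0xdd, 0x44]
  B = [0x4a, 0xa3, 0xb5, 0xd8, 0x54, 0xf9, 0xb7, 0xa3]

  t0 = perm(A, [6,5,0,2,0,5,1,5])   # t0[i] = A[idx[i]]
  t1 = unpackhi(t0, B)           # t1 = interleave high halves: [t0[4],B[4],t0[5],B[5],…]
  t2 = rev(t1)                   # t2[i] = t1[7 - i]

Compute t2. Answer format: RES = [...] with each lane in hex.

t0 = [0xdd, 0xc5, 0xac, 0x02, 0xac, 0xc5, 0x51, 0xc5]
t1 = [0xac, 0x54, 0xc5, 0xf9, 0x51, 0xb7, 0xc5, 0xa3]
t2 = [0xa3, 0xc5, 0xb7, 0x51, 0xf9, 0xc5, 0x54, 0xac]

RES = [ 0xa3  0xc5  0xb7  0x51  0xf9  0xc5  0x54  0xac ]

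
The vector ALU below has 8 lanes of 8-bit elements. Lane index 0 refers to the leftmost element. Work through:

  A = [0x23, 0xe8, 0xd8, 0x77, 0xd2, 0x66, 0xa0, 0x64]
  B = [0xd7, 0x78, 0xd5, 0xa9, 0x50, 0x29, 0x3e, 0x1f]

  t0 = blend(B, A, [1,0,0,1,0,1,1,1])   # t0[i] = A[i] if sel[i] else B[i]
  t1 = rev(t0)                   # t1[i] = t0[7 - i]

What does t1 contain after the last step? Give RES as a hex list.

  t0: 23 78 d5 77 50 66 a0 64
  t1: 64 a0 66 50 77 d5 78 23

RES = [0x64, 0xa0, 0x66, 0x50, 0x77, 0xd5, 0x78, 0x23]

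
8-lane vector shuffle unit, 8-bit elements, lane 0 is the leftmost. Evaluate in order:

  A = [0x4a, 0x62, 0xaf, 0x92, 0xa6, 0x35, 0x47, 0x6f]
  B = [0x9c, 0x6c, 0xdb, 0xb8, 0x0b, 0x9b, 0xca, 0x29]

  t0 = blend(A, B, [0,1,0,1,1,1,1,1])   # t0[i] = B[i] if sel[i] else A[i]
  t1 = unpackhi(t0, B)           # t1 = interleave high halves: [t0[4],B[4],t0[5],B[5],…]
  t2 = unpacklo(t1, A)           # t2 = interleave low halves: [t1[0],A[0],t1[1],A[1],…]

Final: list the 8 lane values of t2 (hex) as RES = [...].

RES = [0x0b, 0x4a, 0x0b, 0x62, 0x9b, 0xaf, 0x9b, 0x92]

t0 = [0x4a, 0x6c, 0xaf, 0xb8, 0x0b, 0x9b, 0xca, 0x29]
t1 = [0x0b, 0x0b, 0x9b, 0x9b, 0xca, 0xca, 0x29, 0x29]
t2 = [0x0b, 0x4a, 0x0b, 0x62, 0x9b, 0xaf, 0x9b, 0x92]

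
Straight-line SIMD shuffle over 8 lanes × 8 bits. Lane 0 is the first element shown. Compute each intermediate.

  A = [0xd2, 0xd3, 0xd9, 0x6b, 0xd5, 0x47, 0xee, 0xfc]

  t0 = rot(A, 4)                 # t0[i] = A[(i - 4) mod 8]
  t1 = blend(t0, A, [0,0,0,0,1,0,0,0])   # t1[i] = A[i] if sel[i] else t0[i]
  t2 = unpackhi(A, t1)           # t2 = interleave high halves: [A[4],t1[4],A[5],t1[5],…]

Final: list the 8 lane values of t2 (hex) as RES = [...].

  t0: d5 47 ee fc d2 d3 d9 6b
  t1: d5 47 ee fc d5 d3 d9 6b
  t2: d5 d5 47 d3 ee d9 fc 6b

RES = [ 0xd5  0xd5  0x47  0xd3  0xee  0xd9  0xfc  0x6b ]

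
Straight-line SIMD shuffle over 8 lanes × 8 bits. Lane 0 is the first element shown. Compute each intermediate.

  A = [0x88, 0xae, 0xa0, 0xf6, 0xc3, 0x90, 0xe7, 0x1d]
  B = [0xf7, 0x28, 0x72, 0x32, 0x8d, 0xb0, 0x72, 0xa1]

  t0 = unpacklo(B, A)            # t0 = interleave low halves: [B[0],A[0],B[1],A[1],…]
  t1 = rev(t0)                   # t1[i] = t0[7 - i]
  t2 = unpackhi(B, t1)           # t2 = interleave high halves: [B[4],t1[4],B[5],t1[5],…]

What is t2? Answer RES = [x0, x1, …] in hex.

RES = [0x8d, 0xae, 0xb0, 0x28, 0x72, 0x88, 0xa1, 0xf7]

  t0: f7 88 28 ae 72 a0 32 f6
  t1: f6 32 a0 72 ae 28 88 f7
  t2: 8d ae b0 28 72 88 a1 f7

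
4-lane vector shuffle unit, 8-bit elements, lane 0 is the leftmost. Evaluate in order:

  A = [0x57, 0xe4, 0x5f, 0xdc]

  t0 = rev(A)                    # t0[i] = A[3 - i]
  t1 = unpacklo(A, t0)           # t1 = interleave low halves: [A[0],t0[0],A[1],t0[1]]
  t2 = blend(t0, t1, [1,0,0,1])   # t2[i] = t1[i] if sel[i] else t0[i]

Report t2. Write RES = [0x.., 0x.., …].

RES = [0x57, 0x5f, 0xe4, 0x5f]

t0 = [0xdc, 0x5f, 0xe4, 0x57]
t1 = [0x57, 0xdc, 0xe4, 0x5f]
t2 = [0x57, 0x5f, 0xe4, 0x5f]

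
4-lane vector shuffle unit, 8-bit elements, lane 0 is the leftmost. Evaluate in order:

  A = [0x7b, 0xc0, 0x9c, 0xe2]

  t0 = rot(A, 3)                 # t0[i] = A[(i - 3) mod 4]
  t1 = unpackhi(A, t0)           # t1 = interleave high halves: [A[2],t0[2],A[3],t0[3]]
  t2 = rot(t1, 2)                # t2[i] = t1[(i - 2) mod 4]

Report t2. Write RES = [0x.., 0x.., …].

RES = [ 0xe2  0x7b  0x9c  0xe2 ]

t0 = [0xc0, 0x9c, 0xe2, 0x7b]
t1 = [0x9c, 0xe2, 0xe2, 0x7b]
t2 = [0xe2, 0x7b, 0x9c, 0xe2]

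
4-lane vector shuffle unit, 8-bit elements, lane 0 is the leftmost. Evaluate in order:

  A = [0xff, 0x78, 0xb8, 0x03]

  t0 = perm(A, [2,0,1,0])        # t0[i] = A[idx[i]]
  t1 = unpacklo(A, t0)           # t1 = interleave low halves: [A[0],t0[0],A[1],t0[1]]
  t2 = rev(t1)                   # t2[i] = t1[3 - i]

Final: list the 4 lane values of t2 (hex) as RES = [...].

RES = [ 0xff  0x78  0xb8  0xff ]

→ t0 |b8|ff|78|ff|
→ t1 |ff|b8|78|ff|
→ t2 |ff|78|b8|ff|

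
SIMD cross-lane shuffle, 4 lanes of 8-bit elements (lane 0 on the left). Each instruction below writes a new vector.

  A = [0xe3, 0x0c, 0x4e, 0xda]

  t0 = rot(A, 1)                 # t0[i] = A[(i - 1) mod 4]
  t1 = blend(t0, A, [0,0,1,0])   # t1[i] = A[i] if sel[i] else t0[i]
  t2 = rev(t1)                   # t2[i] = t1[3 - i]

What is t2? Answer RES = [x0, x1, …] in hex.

→ t0 |da|e3|0c|4e|
→ t1 |da|e3|4e|4e|
→ t2 |4e|4e|e3|da|

RES = [0x4e, 0x4e, 0xe3, 0xda]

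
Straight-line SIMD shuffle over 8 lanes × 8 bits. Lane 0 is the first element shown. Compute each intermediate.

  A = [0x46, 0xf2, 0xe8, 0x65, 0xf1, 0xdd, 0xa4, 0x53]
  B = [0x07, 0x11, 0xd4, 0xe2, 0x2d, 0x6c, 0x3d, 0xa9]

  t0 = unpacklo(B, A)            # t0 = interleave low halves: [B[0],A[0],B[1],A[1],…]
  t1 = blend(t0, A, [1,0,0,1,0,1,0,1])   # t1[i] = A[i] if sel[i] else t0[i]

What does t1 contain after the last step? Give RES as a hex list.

t0 = [0x07, 0x46, 0x11, 0xf2, 0xd4, 0xe8, 0xe2, 0x65]
t1 = [0x46, 0x46, 0x11, 0x65, 0xd4, 0xdd, 0xe2, 0x53]

RES = [ 0x46  0x46  0x11  0x65  0xd4  0xdd  0xe2  0x53 ]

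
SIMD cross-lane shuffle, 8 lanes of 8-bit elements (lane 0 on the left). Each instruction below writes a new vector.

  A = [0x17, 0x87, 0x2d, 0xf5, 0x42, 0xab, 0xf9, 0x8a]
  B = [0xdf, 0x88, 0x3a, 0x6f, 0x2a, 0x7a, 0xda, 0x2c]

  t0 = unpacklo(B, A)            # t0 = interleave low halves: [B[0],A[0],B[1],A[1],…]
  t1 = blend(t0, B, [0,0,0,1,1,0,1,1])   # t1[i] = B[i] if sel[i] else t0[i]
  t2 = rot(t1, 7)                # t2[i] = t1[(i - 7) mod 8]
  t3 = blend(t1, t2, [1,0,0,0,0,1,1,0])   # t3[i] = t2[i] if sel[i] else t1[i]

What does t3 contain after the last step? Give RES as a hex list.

  t0: df 17 88 87 3a 2d 6f f5
  t1: df 17 88 6f 2a 2d da 2c
  t2: 17 88 6f 2a 2d da 2c df
  t3: 17 17 88 6f 2a da 2c 2c

RES = [0x17, 0x17, 0x88, 0x6f, 0x2a, 0xda, 0x2c, 0x2c]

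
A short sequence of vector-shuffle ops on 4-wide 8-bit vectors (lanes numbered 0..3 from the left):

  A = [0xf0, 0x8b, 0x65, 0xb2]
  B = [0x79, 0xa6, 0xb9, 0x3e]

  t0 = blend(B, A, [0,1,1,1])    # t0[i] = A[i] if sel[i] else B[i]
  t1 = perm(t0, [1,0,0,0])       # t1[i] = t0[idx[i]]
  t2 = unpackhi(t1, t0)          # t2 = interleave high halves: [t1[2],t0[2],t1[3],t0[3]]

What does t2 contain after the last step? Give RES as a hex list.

RES = [ 0x79  0x65  0x79  0xb2 ]

→ t0 |79|8b|65|b2|
→ t1 |8b|79|79|79|
→ t2 |79|65|79|b2|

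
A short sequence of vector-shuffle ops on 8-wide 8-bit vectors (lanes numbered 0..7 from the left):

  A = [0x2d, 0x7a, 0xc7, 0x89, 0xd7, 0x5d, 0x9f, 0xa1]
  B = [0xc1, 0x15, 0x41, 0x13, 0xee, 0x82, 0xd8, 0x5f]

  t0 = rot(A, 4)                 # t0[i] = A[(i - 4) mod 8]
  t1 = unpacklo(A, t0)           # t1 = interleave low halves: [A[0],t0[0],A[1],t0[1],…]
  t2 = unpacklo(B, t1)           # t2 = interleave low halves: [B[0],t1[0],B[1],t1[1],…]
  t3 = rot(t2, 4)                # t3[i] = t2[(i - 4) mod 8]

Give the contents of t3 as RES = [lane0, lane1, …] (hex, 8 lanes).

RES = [0x41, 0x7a, 0x13, 0x5d, 0xc1, 0x2d, 0x15, 0xd7]

  t0: d7 5d 9f a1 2d 7a c7 89
  t1: 2d d7 7a 5d c7 9f 89 a1
  t2: c1 2d 15 d7 41 7a 13 5d
  t3: 41 7a 13 5d c1 2d 15 d7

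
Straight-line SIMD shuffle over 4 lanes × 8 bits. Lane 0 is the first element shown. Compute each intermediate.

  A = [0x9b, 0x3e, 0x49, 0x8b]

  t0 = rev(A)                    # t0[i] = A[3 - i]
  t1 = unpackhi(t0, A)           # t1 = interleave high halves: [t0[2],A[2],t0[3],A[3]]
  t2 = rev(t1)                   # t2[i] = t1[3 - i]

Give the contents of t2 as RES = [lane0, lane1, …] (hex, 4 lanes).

RES = [ 0x8b  0x9b  0x49  0x3e ]

  t0: 8b 49 3e 9b
  t1: 3e 49 9b 8b
  t2: 8b 9b 49 3e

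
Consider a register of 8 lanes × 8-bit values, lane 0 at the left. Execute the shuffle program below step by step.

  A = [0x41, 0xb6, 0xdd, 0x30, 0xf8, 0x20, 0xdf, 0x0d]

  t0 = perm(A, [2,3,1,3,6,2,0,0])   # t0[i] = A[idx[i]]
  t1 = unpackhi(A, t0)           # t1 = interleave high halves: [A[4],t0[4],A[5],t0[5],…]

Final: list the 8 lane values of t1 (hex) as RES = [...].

t0 = [0xdd, 0x30, 0xb6, 0x30, 0xdf, 0xdd, 0x41, 0x41]
t1 = [0xf8, 0xdf, 0x20, 0xdd, 0xdf, 0x41, 0x0d, 0x41]

RES = [ 0xf8  0xdf  0x20  0xdd  0xdf  0x41  0x0d  0x41 ]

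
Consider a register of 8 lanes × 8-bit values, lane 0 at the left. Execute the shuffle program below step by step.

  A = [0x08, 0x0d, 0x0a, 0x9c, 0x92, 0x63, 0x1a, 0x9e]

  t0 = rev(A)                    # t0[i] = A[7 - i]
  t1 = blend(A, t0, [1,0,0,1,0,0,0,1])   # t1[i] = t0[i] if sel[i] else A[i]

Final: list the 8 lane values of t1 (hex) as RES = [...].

t0 = [0x9e, 0x1a, 0x63, 0x92, 0x9c, 0x0a, 0x0d, 0x08]
t1 = [0x9e, 0x0d, 0x0a, 0x92, 0x92, 0x63, 0x1a, 0x08]

RES = [ 0x9e  0x0d  0x0a  0x92  0x92  0x63  0x1a  0x08 ]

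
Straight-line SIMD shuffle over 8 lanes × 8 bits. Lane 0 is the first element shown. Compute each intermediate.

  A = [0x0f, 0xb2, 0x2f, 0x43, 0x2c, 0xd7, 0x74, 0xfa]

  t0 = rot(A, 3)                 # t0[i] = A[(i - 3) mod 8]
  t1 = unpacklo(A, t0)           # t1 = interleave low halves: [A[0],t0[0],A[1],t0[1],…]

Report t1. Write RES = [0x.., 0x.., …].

  t0: d7 74 fa 0f b2 2f 43 2c
  t1: 0f d7 b2 74 2f fa 43 0f

RES = [ 0x0f  0xd7  0xb2  0x74  0x2f  0xfa  0x43  0x0f ]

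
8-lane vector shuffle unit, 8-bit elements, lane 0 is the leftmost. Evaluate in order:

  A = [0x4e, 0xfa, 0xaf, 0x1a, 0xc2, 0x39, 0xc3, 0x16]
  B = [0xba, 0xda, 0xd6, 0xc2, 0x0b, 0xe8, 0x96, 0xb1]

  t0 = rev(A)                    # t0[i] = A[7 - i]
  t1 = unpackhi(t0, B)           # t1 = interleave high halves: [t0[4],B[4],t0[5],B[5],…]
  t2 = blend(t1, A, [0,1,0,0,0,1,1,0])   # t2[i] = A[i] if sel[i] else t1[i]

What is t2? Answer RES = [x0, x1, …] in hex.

t0 = [0x16, 0xc3, 0x39, 0xc2, 0x1a, 0xaf, 0xfa, 0x4e]
t1 = [0x1a, 0x0b, 0xaf, 0xe8, 0xfa, 0x96, 0x4e, 0xb1]
t2 = [0x1a, 0xfa, 0xaf, 0xe8, 0xfa, 0x39, 0xc3, 0xb1]

RES = [ 0x1a  0xfa  0xaf  0xe8  0xfa  0x39  0xc3  0xb1 ]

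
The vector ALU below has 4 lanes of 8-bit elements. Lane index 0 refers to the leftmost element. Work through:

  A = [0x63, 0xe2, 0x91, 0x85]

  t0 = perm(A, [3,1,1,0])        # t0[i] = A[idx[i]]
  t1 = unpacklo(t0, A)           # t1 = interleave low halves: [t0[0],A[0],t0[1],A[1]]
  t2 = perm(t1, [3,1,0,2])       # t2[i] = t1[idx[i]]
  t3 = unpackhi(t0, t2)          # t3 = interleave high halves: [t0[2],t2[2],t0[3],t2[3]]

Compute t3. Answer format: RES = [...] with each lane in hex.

→ t0 |85|e2|e2|63|
→ t1 |85|63|e2|e2|
→ t2 |e2|63|85|e2|
→ t3 |e2|85|63|e2|

RES = [ 0xe2  0x85  0x63  0xe2 ]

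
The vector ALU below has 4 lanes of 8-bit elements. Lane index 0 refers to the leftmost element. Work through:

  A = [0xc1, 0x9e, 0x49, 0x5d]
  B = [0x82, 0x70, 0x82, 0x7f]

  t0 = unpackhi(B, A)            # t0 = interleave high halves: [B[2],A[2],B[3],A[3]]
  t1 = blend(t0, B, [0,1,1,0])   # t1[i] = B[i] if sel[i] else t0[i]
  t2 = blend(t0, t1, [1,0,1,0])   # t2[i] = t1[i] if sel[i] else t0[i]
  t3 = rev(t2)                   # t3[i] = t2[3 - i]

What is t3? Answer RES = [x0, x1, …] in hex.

t0 = [0x82, 0x49, 0x7f, 0x5d]
t1 = [0x82, 0x70, 0x82, 0x5d]
t2 = [0x82, 0x49, 0x82, 0x5d]
t3 = [0x5d, 0x82, 0x49, 0x82]

RES = [0x5d, 0x82, 0x49, 0x82]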